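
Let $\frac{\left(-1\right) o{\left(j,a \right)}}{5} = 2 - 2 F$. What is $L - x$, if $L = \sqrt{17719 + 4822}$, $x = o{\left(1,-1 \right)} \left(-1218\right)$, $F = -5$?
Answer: $-73080 + \sqrt{22541} \approx -72930.0$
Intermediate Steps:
$o{\left(j,a \right)} = -60$ ($o{\left(j,a \right)} = - 5 \left(2 - -10\right) = - 5 \left(2 + 10\right) = \left(-5\right) 12 = -60$)
$x = 73080$ ($x = \left(-60\right) \left(-1218\right) = 73080$)
$L = \sqrt{22541} \approx 150.14$
$L - x = \sqrt{22541} - 73080 = -73080 + \sqrt{22541}$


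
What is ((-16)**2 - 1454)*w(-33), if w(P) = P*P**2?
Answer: 43052526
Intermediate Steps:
w(P) = P**3
((-16)**2 - 1454)*w(-33) = ((-16)**2 - 1454)*(-33)**3 = (256 - 1454)*(-35937) = -1198*(-35937) = 43052526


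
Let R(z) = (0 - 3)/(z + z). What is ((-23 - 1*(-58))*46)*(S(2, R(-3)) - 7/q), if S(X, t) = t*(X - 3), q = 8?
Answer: -8855/4 ≈ -2213.8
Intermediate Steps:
R(z) = -3/(2*z) (R(z) = -3*1/(2*z) = -3/(2*z))
S(X, t) = t*(-3 + X)
((-23 - 1*(-58))*46)*(S(2, R(-3)) - 7/q) = ((-23 - 1*(-58))*46)*((-3/2/(-3))*(-3 + 2) - 7/8) = ((-23 + 58)*46)*(-3/2*(-⅓)*(-1) - 7*⅛) = (35*46)*((½)*(-1) - 7/8) = 1610*(-½ - 7/8) = 1610*(-11/8) = -8855/4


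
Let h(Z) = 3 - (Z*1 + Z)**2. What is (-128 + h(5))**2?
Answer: 50625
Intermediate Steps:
h(Z) = 3 - 4*Z**2 (h(Z) = 3 - (Z + Z)**2 = 3 - (2*Z)**2 = 3 - 4*Z**2)
(-128 + h(5))**2 = (-128 + (3 - 4*5**2))**2 = (-128 + (3 - 4*25))**2 = (-128 + (3 - 100))**2 = (-128 - 97)**2 = (-225)**2 = 50625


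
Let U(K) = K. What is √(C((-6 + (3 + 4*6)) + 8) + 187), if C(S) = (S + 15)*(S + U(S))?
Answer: √2739 ≈ 52.335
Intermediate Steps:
C(S) = 2*S*(15 + S) (C(S) = (S + 15)*(S + S) = (15 + S)*(2*S) = 2*S*(15 + S))
√(C((-6 + (3 + 4*6)) + 8) + 187) = √(2*((-6 + (3 + 4*6)) + 8)*(15 + ((-6 + (3 + 4*6)) + 8)) + 187) = √(2*((-6 + (3 + 24)) + 8)*(15 + ((-6 + (3 + 24)) + 8)) + 187) = √(2*((-6 + 27) + 8)*(15 + ((-6 + 27) + 8)) + 187) = √(2*(21 + 8)*(15 + (21 + 8)) + 187) = √(2*29*(15 + 29) + 187) = √(2*29*44 + 187) = √(2552 + 187) = √2739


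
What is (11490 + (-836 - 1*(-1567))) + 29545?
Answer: 41766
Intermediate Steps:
(11490 + (-836 - 1*(-1567))) + 29545 = (11490 + (-836 + 1567)) + 29545 = (11490 + 731) + 29545 = 12221 + 29545 = 41766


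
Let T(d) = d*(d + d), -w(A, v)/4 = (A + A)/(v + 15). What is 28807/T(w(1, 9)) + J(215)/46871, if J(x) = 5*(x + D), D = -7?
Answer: 12151918153/93742 ≈ 1.2963e+5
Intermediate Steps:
w(A, v) = -8*A/(15 + v) (w(A, v) = -4*(A + A)/(v + 15) = -4*2*A/(15 + v) = -8*A/(15 + v))
T(d) = 2*d² (T(d) = d*(2*d) = 2*d²)
J(x) = -35 + 5*x (J(x) = 5*(x - 7) = 5*(-7 + x) = -35 + 5*x)
28807/T(w(1, 9)) + J(215)/46871 = 28807/((2*(-8*1/(15 + 9))²)) + (-35 + 5*215)/46871 = 28807/((2*(-8*1/24)²)) + (-35 + 1075)*(1/46871) = 28807/((2*(-8*1*1/24)²)) + 1040*(1/46871) = 28807/((2*(-⅓)²)) + 1040/46871 = 28807/((2*(⅑))) + 1040/46871 = 28807/(2/9) + 1040/46871 = 28807*(9/2) + 1040/46871 = 259263/2 + 1040/46871 = 12151918153/93742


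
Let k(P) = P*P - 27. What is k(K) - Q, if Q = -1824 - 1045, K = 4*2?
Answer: 2906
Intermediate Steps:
K = 8
k(P) = -27 + P² (k(P) = P² - 27 = -27 + P²)
Q = -2869
k(K) - Q = (-27 + 8²) - 1*(-2869) = (-27 + 64) + 2869 = 37 + 2869 = 2906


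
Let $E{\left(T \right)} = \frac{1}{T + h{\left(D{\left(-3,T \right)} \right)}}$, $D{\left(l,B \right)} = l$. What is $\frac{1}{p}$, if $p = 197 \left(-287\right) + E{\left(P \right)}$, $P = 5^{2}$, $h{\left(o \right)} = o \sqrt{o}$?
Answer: $- \frac{12287801}{694739509581} - \frac{i \sqrt{3}}{694739509581} \approx -1.7687 \cdot 10^{-5} - 2.4931 \cdot 10^{-12} i$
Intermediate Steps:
$h{\left(o \right)} = o^{\frac{3}{2}}$
$P = 25$
$E{\left(T \right)} = \frac{1}{T - 3 i \sqrt{3}}$ ($E{\left(T \right)} = \frac{1}{T + \left(-3\right)^{\frac{3}{2}}} = \frac{1}{T - 3 i \sqrt{3}}$)
$p = -56539 + \frac{1}{25 - 3 i \sqrt{3}}$ ($p = 197 \left(-287\right) + \frac{1}{25 - 3 i \sqrt{3}} = -56539 + \frac{1}{25 - 3 i \sqrt{3}} \approx -56539.0 + 0.0079696 i$)
$\frac{1}{p} = \frac{1}{- \frac{36863403}{652} + \frac{3 i \sqrt{3}}{652}}$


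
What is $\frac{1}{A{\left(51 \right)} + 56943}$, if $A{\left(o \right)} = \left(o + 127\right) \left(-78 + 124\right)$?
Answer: $\frac{1}{65131} \approx 1.5354 \cdot 10^{-5}$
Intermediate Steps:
$A{\left(o \right)} = 5842 + 46 o$ ($A{\left(o \right)} = \left(127 + o\right) 46 = 5842 + 46 o$)
$\frac{1}{A{\left(51 \right)} + 56943} = \frac{1}{\left(5842 + 46 \cdot 51\right) + 56943} = \frac{1}{\left(5842 + 2346\right) + 56943} = \frac{1}{8188 + 56943} = \frac{1}{65131}$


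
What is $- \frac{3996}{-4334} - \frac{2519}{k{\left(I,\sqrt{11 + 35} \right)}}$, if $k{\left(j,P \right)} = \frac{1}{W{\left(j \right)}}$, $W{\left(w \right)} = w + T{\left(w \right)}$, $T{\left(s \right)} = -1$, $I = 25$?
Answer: $- \frac{131006154}{2167} \approx -60455.0$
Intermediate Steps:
$W{\left(w \right)} = -1 + w$ ($W{\left(w \right)} = w - 1 = -1 + w$)
$k{\left(j,P \right)} = \frac{1}{-1 + j}$
$- \frac{3996}{-4334} - \frac{2519}{k{\left(I,\sqrt{11 + 35} \right)}} = - \frac{3996}{-4334} - \frac{2519}{\frac{1}{-1 + 25}} = \left(-3996\right) \left(- \frac{1}{4334}\right) - \frac{2519}{\frac{1}{24}} = \frac{1998}{2167} - 2519 \frac{1}{\frac{1}{24}} = \frac{1998}{2167} - 60456 = - \frac{131006154}{2167}$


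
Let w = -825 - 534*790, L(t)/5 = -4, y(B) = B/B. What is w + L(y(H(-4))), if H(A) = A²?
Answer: -422705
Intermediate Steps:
y(B) = 1
L(t) = -20 (L(t) = 5*(-4) = -20)
w = -422685 (w = -825 - 421860 = -422685)
w + L(y(H(-4))) = -422685 - 20 = -422705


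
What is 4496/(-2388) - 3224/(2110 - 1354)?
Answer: -231206/37611 ≈ -6.1473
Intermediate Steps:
4496/(-2388) - 3224/(2110 - 1354) = 4496*(-1/2388) - 3224/756 = -1124/597 - 3224*1/756 = -1124/597 - 806/189 = -231206/37611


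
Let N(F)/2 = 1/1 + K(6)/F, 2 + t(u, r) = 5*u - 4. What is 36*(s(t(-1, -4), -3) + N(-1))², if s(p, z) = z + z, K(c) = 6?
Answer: 9216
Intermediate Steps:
t(u, r) = -6 + 5*u (t(u, r) = -2 + (5*u - 4) = -2 + (-4 + 5*u) = -6 + 5*u)
N(F) = 2 + 12/F (N(F) = 2*(1/1 + 6/F) = 2*(1*1 + 6/F) = 2*(1 + 6/F) = 2 + 12/F)
s(p, z) = 2*z
36*(s(t(-1, -4), -3) + N(-1))² = 36*(2*(-3) + (2 + 12/(-1)))² = 36*(-6 + (2 + 12*(-1)))² = 36*(-6 + (2 - 12))² = 36*(-6 - 10)² = 36*(-16)² = 36*256 = 9216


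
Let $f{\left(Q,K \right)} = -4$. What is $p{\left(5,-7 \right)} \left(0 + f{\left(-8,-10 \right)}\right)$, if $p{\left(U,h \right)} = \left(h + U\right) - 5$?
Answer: $28$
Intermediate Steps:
$p{\left(U,h \right)} = -5 + U + h$ ($p{\left(U,h \right)} = \left(U + h\right) - 5 = -5 + U + h$)
$p{\left(5,-7 \right)} \left(0 + f{\left(-8,-10 \right)}\right) = \left(-5 + 5 - 7\right) \left(0 - 4\right) = \left(-7\right) \left(-4\right) = 28$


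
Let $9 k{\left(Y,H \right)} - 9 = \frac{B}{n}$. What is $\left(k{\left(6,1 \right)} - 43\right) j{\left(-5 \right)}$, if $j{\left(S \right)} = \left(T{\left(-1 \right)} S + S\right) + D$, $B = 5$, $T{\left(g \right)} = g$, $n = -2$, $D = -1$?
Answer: $\frac{761}{18} \approx 42.278$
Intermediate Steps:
$k{\left(Y,H \right)} = \frac{13}{18}$ ($k{\left(Y,H \right)} = 1 + \frac{5 \frac{1}{-2}}{9} = 1 + \frac{5 \left(- \frac{1}{2}\right)}{9} = 1 + \frac{1}{9} \left(- \frac{5}{2}\right) = 1 - \frac{5}{18} = \frac{13}{18}$)
$j{\left(S \right)} = -1$ ($j{\left(S \right)} = \left(- S + S\right) - 1 = 0 - 1 = -1$)
$\left(k{\left(6,1 \right)} - 43\right) j{\left(-5 \right)} = \left(\frac{13}{18} - 43\right) \left(-1\right) = \left(- \frac{761}{18}\right) \left(-1\right) = \frac{761}{18}$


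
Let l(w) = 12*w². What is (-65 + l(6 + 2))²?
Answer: 494209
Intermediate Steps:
(-65 + l(6 + 2))² = (-65 + 12*(6 + 2)²)² = (-65 + 12*8²)² = (-65 + 12*64)² = (-65 + 768)² = 703² = 494209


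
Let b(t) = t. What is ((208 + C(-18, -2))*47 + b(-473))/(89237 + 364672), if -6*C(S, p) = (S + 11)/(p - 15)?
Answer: 948577/46298718 ≈ 0.020488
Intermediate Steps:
C(S, p) = -(11 + S)/(6*(-15 + p)) (C(S, p) = -(S + 11)/(6*(p - 15)) = -(11 + S)/(6*(-15 + p)))
((208 + C(-18, -2))*47 + b(-473))/(89237 + 364672) = ((208 + (-11 - 1*(-18))/(6*(-15 - 2)))*47 - 473)/(89237 + 364672) = ((208 + (⅙)*(-11 + 18)/(-17))*47 - 473)/453909 = ((208 + (⅙)*(-1/17)*7)*47 - 473)*(1/453909) = ((208 - 7/102)*47 - 473)*(1/453909) = ((21209/102)*47 - 473)*(1/453909) = (996823/102 - 473)*(1/453909) = (948577/102)*(1/453909) = 948577/46298718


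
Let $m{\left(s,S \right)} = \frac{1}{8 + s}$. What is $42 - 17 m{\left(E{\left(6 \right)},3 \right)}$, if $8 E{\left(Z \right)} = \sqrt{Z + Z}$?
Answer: $\frac{40706}{1021} + \frac{68 \sqrt{3}}{1021} \approx 39.984$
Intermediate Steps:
$E{\left(Z \right)} = \frac{\sqrt{2} \sqrt{Z}}{8}$ ($E{\left(Z \right)} = \frac{\sqrt{Z + Z}}{8} = \frac{\sqrt{2 Z}}{8} = \frac{\sqrt{2} \sqrt{Z}}{8}$)
$42 - 17 m{\left(E{\left(6 \right)},3 \right)} = 42 - \frac{17}{8 + \frac{\sqrt{2} \sqrt{6}}{8}} = 42 - \frac{17}{8 + \frac{\sqrt{3}}{4}}$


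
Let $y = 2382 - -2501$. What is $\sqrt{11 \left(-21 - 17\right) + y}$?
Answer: $\sqrt{4465} \approx 66.821$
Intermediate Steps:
$y = 4883$ ($y = 2382 + 2501 = 4883$)
$\sqrt{11 \left(-21 - 17\right) + y} = \sqrt{11 \left(-21 - 17\right) + 4883} = \sqrt{11 \left(-38\right) + 4883} = \sqrt{-418 + 4883} = \sqrt{4465}$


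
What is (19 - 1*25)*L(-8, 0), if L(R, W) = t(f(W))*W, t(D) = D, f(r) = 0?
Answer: 0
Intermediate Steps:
L(R, W) = 0 (L(R, W) = 0*W = 0)
(19 - 1*25)*L(-8, 0) = (19 - 1*25)*0 = (19 - 25)*0 = -6*0 = 0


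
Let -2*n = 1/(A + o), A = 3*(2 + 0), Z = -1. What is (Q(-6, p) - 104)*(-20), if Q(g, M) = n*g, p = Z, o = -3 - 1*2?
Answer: 2020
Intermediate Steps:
o = -5 (o = -3 - 2 = -5)
p = -1
A = 6 (A = 3*2 = 6)
n = -1/2 (n = -1/(2*(6 - 5)) = -1/2/1 = -1/2*1 = -1/2 ≈ -0.50000)
Q(g, M) = -g/2
(Q(-6, p) - 104)*(-20) = (-1/2*(-6) - 104)*(-20) = (3 - 104)*(-20) = -101*(-20) = 2020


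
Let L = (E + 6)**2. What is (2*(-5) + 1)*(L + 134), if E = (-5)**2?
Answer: -9855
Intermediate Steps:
E = 25
L = 961 (L = (25 + 6)**2 = 31**2 = 961)
(2*(-5) + 1)*(L + 134) = (2*(-5) + 1)*(961 + 134) = (-10 + 1)*1095 = -9*1095 = -9855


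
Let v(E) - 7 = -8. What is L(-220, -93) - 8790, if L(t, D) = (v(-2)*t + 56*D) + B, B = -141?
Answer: -13919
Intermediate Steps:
v(E) = -1 (v(E) = 7 - 8 = -1)
L(t, D) = -141 - t + 56*D (L(t, D) = (-t + 56*D) - 141 = -141 - t + 56*D)
L(-220, -93) - 8790 = (-141 - 1*(-220) + 56*(-93)) - 8790 = (-141 + 220 - 5208) - 8790 = -5129 - 8790 = -13919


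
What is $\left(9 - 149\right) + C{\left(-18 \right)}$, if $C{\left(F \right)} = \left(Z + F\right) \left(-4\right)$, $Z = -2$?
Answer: $-60$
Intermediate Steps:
$C{\left(F \right)} = 8 - 4 F$ ($C{\left(F \right)} = \left(-2 + F\right) \left(-4\right) = 8 - 4 F$)
$\left(9 - 149\right) + C{\left(-18 \right)} = \left(9 - 149\right) + \left(8 - -72\right) = \left(9 - 149\right) + \left(8 + 72\right) = -140 + 80 = -60$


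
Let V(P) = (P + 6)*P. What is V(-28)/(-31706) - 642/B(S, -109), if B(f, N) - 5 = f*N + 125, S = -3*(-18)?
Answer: 4202389/45624934 ≈ 0.092107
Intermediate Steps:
S = 54
B(f, N) = 130 + N*f (B(f, N) = 5 + (f*N + 125) = 5 + (N*f + 125) = 5 + (125 + N*f) = 130 + N*f)
V(P) = P*(6 + P) (V(P) = (6 + P)*P = P*(6 + P))
V(-28)/(-31706) - 642/B(S, -109) = -28*(6 - 28)/(-31706) - 642/(130 - 109*54) = -28*(-22)*(-1/31706) - 642/(130 - 5886) = 616*(-1/31706) - 642/(-5756) = -308/15853 - 642*(-1/5756) = -308/15853 + 321/2878 = 4202389/45624934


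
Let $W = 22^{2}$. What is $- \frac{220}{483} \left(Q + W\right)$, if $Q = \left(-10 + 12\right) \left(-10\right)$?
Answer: $- \frac{102080}{483} \approx -211.35$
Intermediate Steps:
$W = 484$
$Q = -20$ ($Q = 2 \left(-10\right) = -20$)
$- \frac{220}{483} \left(Q + W\right) = - \frac{220}{483} \left(-20 + 484\right) = \left(-220\right) \frac{1}{483} \cdot 464 = \left(- \frac{220}{483}\right) 464 = - \frac{102080}{483}$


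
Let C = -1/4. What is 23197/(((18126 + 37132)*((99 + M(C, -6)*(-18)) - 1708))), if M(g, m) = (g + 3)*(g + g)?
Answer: -46394/175084973 ≈ -0.00026498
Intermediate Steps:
C = -¼ (C = -1*¼ = -¼ ≈ -0.25000)
M(g, m) = 2*g*(3 + g) (M(g, m) = (3 + g)*(2*g) = 2*g*(3 + g))
23197/(((18126 + 37132)*((99 + M(C, -6)*(-18)) - 1708))) = 23197/(((18126 + 37132)*((99 + (2*(-¼)*(3 - ¼))*(-18)) - 1708))) = 23197/((55258*((99 + (2*(-¼)*(11/4))*(-18)) - 1708))) = 23197/((55258*((99 - 11/8*(-18)) - 1708))) = 23197/((55258*((99 + 99/4) - 1708))) = 23197/((55258*(495/4 - 1708))) = 23197/((55258*(-6337/4))) = 23197/(-175084973/2) = 23197*(-2/175084973) = -46394/175084973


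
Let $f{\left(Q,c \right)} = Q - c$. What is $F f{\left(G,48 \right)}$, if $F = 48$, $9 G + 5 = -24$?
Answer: $- \frac{7376}{3} \approx -2458.7$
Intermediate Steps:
$G = - \frac{29}{9}$ ($G = - \frac{5}{9} + \frac{1}{9} \left(-24\right) = - \frac{5}{9} - \frac{8}{3} = - \frac{29}{9} \approx -3.2222$)
$F f{\left(G,48 \right)} = 48 \left(- \frac{29}{9} - 48\right) = 48 \left(- \frac{461}{9}\right) = - \frac{7376}{3}$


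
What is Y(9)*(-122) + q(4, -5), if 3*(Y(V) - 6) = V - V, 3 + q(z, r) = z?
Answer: -731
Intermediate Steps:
q(z, r) = -3 + z
Y(V) = 6 (Y(V) = 6 + (V - V)/3 = 6 + (1/3)*0 = 6 + 0 = 6)
Y(9)*(-122) + q(4, -5) = 6*(-122) + (-3 + 4) = -732 + 1 = -731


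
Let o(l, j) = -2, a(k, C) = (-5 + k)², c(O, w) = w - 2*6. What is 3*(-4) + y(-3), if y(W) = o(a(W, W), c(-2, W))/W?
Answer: -34/3 ≈ -11.333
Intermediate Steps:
c(O, w) = -12 + w (c(O, w) = w - 1*12 = w - 12 = -12 + w)
y(W) = -2/W
3*(-4) + y(-3) = 3*(-4) - 2/(-3) = -12 - 2*(-⅓) = -12 + ⅔ = -34/3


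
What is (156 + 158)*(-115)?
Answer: -36110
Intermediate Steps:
(156 + 158)*(-115) = 314*(-115) = -36110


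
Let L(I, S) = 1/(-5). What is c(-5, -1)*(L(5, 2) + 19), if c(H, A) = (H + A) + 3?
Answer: -282/5 ≈ -56.400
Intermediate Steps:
L(I, S) = -⅕ (L(I, S) = 1*(-⅕) = -⅕)
c(H, A) = 3 + A + H (c(H, A) = (A + H) + 3 = 3 + A + H)
c(-5, -1)*(L(5, 2) + 19) = (3 - 1 - 5)*(-⅕ + 19) = -3*94/5 = -282/5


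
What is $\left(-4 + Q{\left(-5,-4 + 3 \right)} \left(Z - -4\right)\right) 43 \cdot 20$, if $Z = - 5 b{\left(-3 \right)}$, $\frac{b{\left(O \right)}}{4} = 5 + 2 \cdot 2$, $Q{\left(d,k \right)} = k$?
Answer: $147920$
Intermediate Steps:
$b{\left(O \right)} = 36$ ($b{\left(O \right)} = 4 \left(5 + 2 \cdot 2\right) = 4 \left(5 + 4\right) = 4 \cdot 9 = 36$)
$Z = -180$ ($Z = \left(-5\right) 36 = -180$)
$\left(-4 + Q{\left(-5,-4 + 3 \right)} \left(Z - -4\right)\right) 43 \cdot 20 = \left(-4 + \left(-4 + 3\right) \left(-180 - -4\right)\right) 43 \cdot 20 = \left(-4 - \left(-180 + 4\right)\right) 43 \cdot 20 = \left(-4 - -176\right) 43 \cdot 20 = \left(-4 + 176\right) 43 \cdot 20 = 172 \cdot 43 \cdot 20 = 7396 \cdot 20 = 147920$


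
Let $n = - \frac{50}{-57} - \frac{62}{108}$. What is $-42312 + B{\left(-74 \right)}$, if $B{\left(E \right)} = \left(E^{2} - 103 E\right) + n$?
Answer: $- \frac{29973253}{1026} \approx -29214.0$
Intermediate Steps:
$n = \frac{311}{1026}$ ($n = \left(-50\right) \left(- \frac{1}{57}\right) - \frac{31}{54} = \frac{50}{57} - \frac{31}{54} = \frac{311}{1026} \approx 0.30312$)
$B{\left(E \right)} = \frac{311}{1026} + E^{2} - 103 E$ ($B{\left(E \right)} = \left(E^{2} - 103 E\right) + \frac{311}{1026} = \frac{311}{1026} + E^{2} - 103 E$)
$-42312 + B{\left(-74 \right)} = -42312 + \left(\frac{311}{1026} + \left(-74\right)^{2} - -7622\right) = -42312 + \left(\frac{311}{1026} + 5476 + 7622\right) = -42312 + \frac{13438859}{1026} = - \frac{29973253}{1026}$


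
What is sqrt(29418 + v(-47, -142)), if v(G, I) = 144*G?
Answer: 5*sqrt(906) ≈ 150.50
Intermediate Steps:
sqrt(29418 + v(-47, -142)) = sqrt(29418 + 144*(-47)) = sqrt(29418 - 6768) = sqrt(22650) = 5*sqrt(906)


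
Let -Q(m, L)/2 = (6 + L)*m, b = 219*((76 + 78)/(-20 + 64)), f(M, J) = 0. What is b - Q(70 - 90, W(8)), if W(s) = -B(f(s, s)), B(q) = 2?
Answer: 1213/2 ≈ 606.50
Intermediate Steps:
W(s) = -2 (W(s) = -1*2 = -2)
b = 1533/2 (b = 219*(154/44) = 219*(154*(1/44)) = 219*(7/2) = 1533/2 ≈ 766.50)
Q(m, L) = -2*m*(6 + L) (Q(m, L) = -2*(6 + L)*m = -2*m*(6 + L))
b - Q(70 - 90, W(8)) = 1533/2 - (-2)*(70 - 90)*(6 - 2) = 1533/2 - (-2)*(-20)*4 = 1533/2 - 1*160 = 1533/2 - 160 = 1213/2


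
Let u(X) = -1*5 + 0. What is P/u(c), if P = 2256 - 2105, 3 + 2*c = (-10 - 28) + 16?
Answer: -151/5 ≈ -30.200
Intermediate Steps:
c = -25/2 (c = -3/2 + ((-10 - 28) + 16)/2 = -3/2 + (-38 + 16)/2 = -3/2 + (1/2)*(-22) = -3/2 - 11 = -25/2 ≈ -12.500)
P = 151
u(X) = -5 (u(X) = -5 + 0 = -5)
P/u(c) = 151/(-5) = 151*(-1/5) = -151/5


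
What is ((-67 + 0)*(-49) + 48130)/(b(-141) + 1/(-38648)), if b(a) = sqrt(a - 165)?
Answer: -1987009624/457062378625 - 230381843845056*I*sqrt(34)/457062378625 ≈ -0.0043473 - 2939.1*I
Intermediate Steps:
b(a) = sqrt(-165 + a)
((-67 + 0)*(-49) + 48130)/(b(-141) + 1/(-38648)) = ((-67 + 0)*(-49) + 48130)/(sqrt(-165 - 141) + 1/(-38648)) = (-67*(-49) + 48130)/(sqrt(-306) - 1/38648) = (3283 + 48130)/(3*I*sqrt(34) - 1/38648) = 51413/(-1/38648 + 3*I*sqrt(34))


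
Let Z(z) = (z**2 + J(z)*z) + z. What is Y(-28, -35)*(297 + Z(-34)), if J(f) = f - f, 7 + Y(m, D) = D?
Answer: -59598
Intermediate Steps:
Y(m, D) = -7 + D
J(f) = 0
Z(z) = z + z**2 (Z(z) = (z**2 + 0*z) + z = (z**2 + 0) + z = z**2 + z = z + z**2)
Y(-28, -35)*(297 + Z(-34)) = (-7 - 35)*(297 - 34*(1 - 34)) = -42*(297 - 34*(-33)) = -42*(297 + 1122) = -42*1419 = -59598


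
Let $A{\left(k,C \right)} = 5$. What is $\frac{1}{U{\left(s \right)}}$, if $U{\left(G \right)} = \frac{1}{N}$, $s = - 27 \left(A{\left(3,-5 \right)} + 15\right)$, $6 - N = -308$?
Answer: $314$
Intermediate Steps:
$N = 314$ ($N = 6 - -308 = 6 + 308 = 314$)
$s = -540$ ($s = - 27 \left(5 + 15\right) = \left(-27\right) 20 = -540$)
$U{\left(G \right)} = \frac{1}{314}$
$\frac{1}{U{\left(s \right)}} = \frac{1}{\frac{1}{314}} = 314$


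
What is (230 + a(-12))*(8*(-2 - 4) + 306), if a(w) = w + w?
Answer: 53148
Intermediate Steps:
a(w) = 2*w
(230 + a(-12))*(8*(-2 - 4) + 306) = (230 + 2*(-12))*(8*(-2 - 4) + 306) = (230 - 24)*(8*(-6) + 306) = 206*(-48 + 306) = 206*258 = 53148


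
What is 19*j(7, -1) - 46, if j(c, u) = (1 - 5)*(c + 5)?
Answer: -958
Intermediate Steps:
j(c, u) = -20 - 4*c (j(c, u) = -4*(5 + c) = -20 - 4*c)
19*j(7, -1) - 46 = 19*(-20 - 4*7) - 46 = 19*(-20 - 28) - 46 = 19*(-48) - 46 = -912 - 46 = -958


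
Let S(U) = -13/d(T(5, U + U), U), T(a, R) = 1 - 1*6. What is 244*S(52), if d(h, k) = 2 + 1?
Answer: -3172/3 ≈ -1057.3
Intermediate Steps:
T(a, R) = -5 (T(a, R) = 1 - 6 = -5)
d(h, k) = 3
S(U) = -13/3
244*S(52) = 244*(-13/3) = -3172/3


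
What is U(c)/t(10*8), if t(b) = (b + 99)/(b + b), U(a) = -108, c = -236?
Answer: -17280/179 ≈ -96.536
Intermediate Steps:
t(b) = (99 + b)/(2*b) (t(b) = (99 + b)/((2*b)) = (99 + b)*(1/(2*b)) = (99 + b)/(2*b))
U(c)/t(10*8) = -108*160/(99 + 10*8) = -108*160/(99 + 80) = -108/((½)*(1/80)*179) = -108/179/160 = -108*160/179 = -17280/179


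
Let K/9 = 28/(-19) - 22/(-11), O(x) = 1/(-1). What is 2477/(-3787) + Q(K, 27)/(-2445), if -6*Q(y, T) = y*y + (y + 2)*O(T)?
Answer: -6548202637/10027729845 ≈ -0.65301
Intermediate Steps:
O(x) = -1
K = 90/19 (K = 9*(28/(-19) - 22/(-11)) = 9*(28*(-1/19) - 22*(-1/11)) = 9*(-28/19 + 2) = 9*(10/19) = 90/19 ≈ 4.7368)
Q(y, T) = ⅓ - y²/6 + y/6 (Q(y, T) = -(y*y + (y + 2)*(-1))/6 = -(y² + (2 + y)*(-1))/6 = -(y² + (-2 - y))/6 = -(-2 + y² - y)/6 = ⅓ - y²/6 + y/6)
2477/(-3787) + Q(K, 27)/(-2445) = 2477/(-3787) + (⅓ - (90/19)²/6 + (⅙)*(90/19))/(-2445) = 2477*(-1/3787) + (⅓ - ⅙*8100/361 + 15/19)*(-1/2445) = -2477/3787 + (⅓ - 1350/361 + 15/19)*(-1/2445) = -2477/3787 - 2834/1083*(-1/2445) = -2477/3787 + 2834/2647935 = -6548202637/10027729845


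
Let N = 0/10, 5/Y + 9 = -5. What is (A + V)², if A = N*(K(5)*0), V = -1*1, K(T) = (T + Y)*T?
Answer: 1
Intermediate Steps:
Y = -5/14 (Y = 5/(-9 - 5) = 5/(-14) = 5*(-1/14) = -5/14 ≈ -0.35714)
K(T) = T*(-5/14 + T) (K(T) = (T - 5/14)*T = (-5/14 + T)*T = T*(-5/14 + T))
N = 0 (N = 0*(⅒) = 0)
V = -1
A = 0 (A = 0*(((1/14)*5*(-5 + 14*5))*0) = 0*(((1/14)*5*(-5 + 70))*0) = 0*(((1/14)*5*65)*0) = 0*((325/14)*0) = 0*0 = 0)
(A + V)² = (0 - 1)² = (-1)² = 1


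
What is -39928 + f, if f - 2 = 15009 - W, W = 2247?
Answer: -27164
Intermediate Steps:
f = 12764 (f = 2 + (15009 - 1*2247) = 2 + (15009 - 2247) = 2 + 12762 = 12764)
-39928 + f = -39928 + 12764 = -27164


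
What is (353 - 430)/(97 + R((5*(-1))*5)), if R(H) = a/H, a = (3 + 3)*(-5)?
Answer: -385/491 ≈ -0.78411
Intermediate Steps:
a = -30 (a = 6*(-5) = -30)
R(H) = -30/H
(353 - 430)/(97 + R((5*(-1))*5)) = (353 - 430)/(97 - 30/((5*(-1))*5)) = -77/(97 - 30/((-5*5))) = -77/(97 - 30/(-25)) = -77/(97 - 30*(-1/25)) = -77/(97 + 6/5) = -77/491/5 = -77*5/491 = -385/491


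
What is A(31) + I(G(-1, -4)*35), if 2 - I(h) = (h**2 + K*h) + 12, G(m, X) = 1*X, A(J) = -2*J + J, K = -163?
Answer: -42461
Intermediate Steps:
A(J) = -J
G(m, X) = X
I(h) = -10 - h**2 + 163*h (I(h) = 2 - ((h**2 - 163*h) + 12) = 2 - (12 + h**2 - 163*h) = 2 + (-12 - h**2 + 163*h) = -10 - h**2 + 163*h)
A(31) + I(G(-1, -4)*35) = -1*31 + (-10 - (-4*35)**2 + 163*(-4*35)) = -31 + (-10 - 1*(-140)**2 + 163*(-140)) = -31 + (-10 - 1*19600 - 22820) = -31 + (-10 - 19600 - 22820) = -31 - 42430 = -42461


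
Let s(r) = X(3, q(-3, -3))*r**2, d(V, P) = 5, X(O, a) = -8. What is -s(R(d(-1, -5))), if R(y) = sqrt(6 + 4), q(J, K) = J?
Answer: 80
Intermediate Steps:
R(y) = sqrt(10)
s(r) = -8*r**2
-s(R(d(-1, -5))) = -(-8)*(sqrt(10))**2 = -(-8)*10 = -1*(-80) = 80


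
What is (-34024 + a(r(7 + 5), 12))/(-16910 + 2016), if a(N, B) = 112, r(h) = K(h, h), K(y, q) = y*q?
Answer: 16956/7447 ≈ 2.2769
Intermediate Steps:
K(y, q) = q*y
r(h) = h² (r(h) = h*h = h²)
(-34024 + a(r(7 + 5), 12))/(-16910 + 2016) = (-34024 + 112)/(-16910 + 2016) = -33912/(-14894) = -33912*(-1/14894) = 16956/7447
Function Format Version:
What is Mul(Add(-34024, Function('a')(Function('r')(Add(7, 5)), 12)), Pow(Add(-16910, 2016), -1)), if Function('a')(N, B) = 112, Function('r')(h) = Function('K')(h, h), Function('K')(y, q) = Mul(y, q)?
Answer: Rational(16956, 7447) ≈ 2.2769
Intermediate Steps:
Function('K')(y, q) = Mul(q, y)
Function('r')(h) = Pow(h, 2) (Function('r')(h) = Mul(h, h) = Pow(h, 2))
Mul(Add(-34024, Function('a')(Function('r')(Add(7, 5)), 12)), Pow(Add(-16910, 2016), -1)) = Mul(Add(-34024, 112), Pow(Add(-16910, 2016), -1)) = Mul(-33912, Pow(-14894, -1)) = Mul(-33912, Rational(-1, 14894)) = Rational(16956, 7447)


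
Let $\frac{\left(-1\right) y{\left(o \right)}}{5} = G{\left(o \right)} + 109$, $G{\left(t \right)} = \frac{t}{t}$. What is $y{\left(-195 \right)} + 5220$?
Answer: $4670$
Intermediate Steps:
$G{\left(t \right)} = 1$
$y{\left(o \right)} = -550$ ($y{\left(o \right)} = - 5 \left(1 + 109\right) = \left(-5\right) 110 = -550$)
$y{\left(-195 \right)} + 5220 = -550 + 5220 = 4670$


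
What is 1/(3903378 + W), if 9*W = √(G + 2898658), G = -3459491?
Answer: 316173618/1234145145242437 - 9*I*√560833/1234145145242437 ≈ 2.5619e-7 - 5.4613e-12*I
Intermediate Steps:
W = I*√560833/9 (W = √(-3459491 + 2898658)/9 = √(-560833)/9 = (I*√560833)/9 = I*√560833/9 ≈ 83.21*I)
1/(3903378 + W) = 1/(3903378 + I*√560833/9)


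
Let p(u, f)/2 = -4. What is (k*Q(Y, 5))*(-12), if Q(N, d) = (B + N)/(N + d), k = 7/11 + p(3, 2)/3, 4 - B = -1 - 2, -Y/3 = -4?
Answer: 5092/187 ≈ 27.230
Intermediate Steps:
Y = 12 (Y = -3*(-4) = 12)
p(u, f) = -8 (p(u, f) = 2*(-4) = -8)
B = 7 (B = 4 - (-1 - 2) = 4 - 1*(-3) = 4 + 3 = 7)
k = -67/33 (k = 7/11 - 8/3 = -67/33 ≈ -2.0303)
Q(N, d) = (7 + N)/(N + d)
(k*Q(Y, 5))*(-12) = -67*(7 + 12)/(33*(12 + 5))*(-12) = -67*19/(33*17)*(-12) = -67*19/561*(-12) = -67/33*19/17*(-12) = -1273/561*(-12) = 5092/187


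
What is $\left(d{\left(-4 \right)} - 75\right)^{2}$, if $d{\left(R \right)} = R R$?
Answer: $3481$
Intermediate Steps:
$d{\left(R \right)} = R^{2}$
$\left(d{\left(-4 \right)} - 75\right)^{2} = \left(\left(-4\right)^{2} - 75\right)^{2} = \left(16 - 75\right)^{2} = \left(-59\right)^{2} = 3481$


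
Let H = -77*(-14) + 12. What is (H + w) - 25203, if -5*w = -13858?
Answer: -106707/5 ≈ -21341.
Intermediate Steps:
H = 1090 (H = 1078 + 12 = 1090)
w = 13858/5 (w = -1/5*(-13858) = 13858/5 ≈ 2771.6)
(H + w) - 25203 = (1090 + 13858/5) - 25203 = 19308/5 - 25203 = -106707/5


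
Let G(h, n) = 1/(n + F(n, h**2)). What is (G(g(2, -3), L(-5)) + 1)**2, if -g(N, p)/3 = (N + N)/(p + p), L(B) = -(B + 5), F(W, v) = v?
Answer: 25/16 ≈ 1.5625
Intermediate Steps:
L(B) = -5 - B (L(B) = -(5 + B) = -5 - B)
g(N, p) = -3*N/p (g(N, p) = -3*(N + N)/(p + p) = -3*2*N/(2*p) = -3*2*N*1/(2*p) = -3*N/p)
G(h, n) = 1/(n + h**2)
(G(g(2, -3), L(-5)) + 1)**2 = (1/((-5 - 1*(-5)) + (-3*2/(-3))**2) + 1)**2 = (1/((-5 + 5) + (-3*2*(-1/3))**2) + 1)**2 = (1/(0 + 2**2) + 1)**2 = (1/(0 + 4) + 1)**2 = (1/4 + 1)**2 = (5/4)**2 = 25/16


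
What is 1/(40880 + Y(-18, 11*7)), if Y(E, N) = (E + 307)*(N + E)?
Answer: 1/57931 ≈ 1.7262e-5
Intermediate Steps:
Y(E, N) = (307 + E)*(E + N)
1/(40880 + Y(-18, 11*7)) = 1/(40880 + ((-18)² + 307*(-18) + 307*(11*7) - 198*7)) = 1/(40880 + (324 - 5526 + 307*77 - 18*77)) = 1/(40880 + (324 - 5526 + 23639 - 1386)) = 1/(40880 + 17051) = 1/57931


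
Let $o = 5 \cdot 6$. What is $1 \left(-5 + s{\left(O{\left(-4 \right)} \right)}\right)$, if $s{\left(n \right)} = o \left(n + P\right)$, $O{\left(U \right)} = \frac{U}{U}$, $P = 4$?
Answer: $145$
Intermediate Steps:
$o = 30$
$O{\left(U \right)} = 1$
$s{\left(n \right)} = 120 + 30 n$ ($s{\left(n \right)} = 30 \left(n + 4\right) = 30 \left(4 + n\right) = 120 + 30 n$)
$1 \left(-5 + s{\left(O{\left(-4 \right)} \right)}\right) = 1 \left(-5 + \left(120 + 30 \cdot 1\right)\right) = 1 \left(-5 + \left(120 + 30\right)\right) = 1 \left(-5 + 150\right) = 1 \cdot 145 = 145$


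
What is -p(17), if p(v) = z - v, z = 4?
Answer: 13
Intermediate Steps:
p(v) = 4 - v
-p(17) = -(4 - 1*17) = -(4 - 17) = -1*(-13) = 13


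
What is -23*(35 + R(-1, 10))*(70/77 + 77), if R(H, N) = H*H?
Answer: -709596/11 ≈ -64509.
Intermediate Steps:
R(H, N) = H²
-23*(35 + R(-1, 10))*(70/77 + 77) = -23*(35 + (-1)²)*(70/77 + 77) = -23*(35 + 1)*(70*(1/77) + 77) = -828*(10/11 + 77) = -828*857/11 = -23*30852/11 = -709596/11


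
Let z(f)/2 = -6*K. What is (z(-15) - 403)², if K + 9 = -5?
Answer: 55225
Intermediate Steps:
K = -14 (K = -9 - 5 = -14)
z(f) = 168 (z(f) = 2*(-6*(-14)) = 2*84 = 168)
(z(-15) - 403)² = (168 - 403)² = (-235)² = 55225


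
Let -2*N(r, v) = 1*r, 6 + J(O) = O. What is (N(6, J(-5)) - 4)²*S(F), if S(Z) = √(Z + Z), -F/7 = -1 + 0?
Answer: 49*√14 ≈ 183.34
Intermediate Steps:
J(O) = -6 + O
F = 7 (F = -7*(-1 + 0) = -7*(-1) = 7)
N(r, v) = -r/2
S(Z) = √2*√Z (S(Z) = √(2*Z) = √2*√Z)
(N(6, J(-5)) - 4)²*S(F) = (-½*6 - 4)²*(√2*√7) = (-3 - 4)²*√14 = (-7)²*√14 = 49*√14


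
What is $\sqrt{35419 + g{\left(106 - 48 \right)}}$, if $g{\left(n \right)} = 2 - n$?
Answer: $\sqrt{35363} \approx 188.05$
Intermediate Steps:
$\sqrt{35419 + g{\left(106 - 48 \right)}} = \sqrt{35419 + \left(2 - \left(106 - 48\right)\right)} = \sqrt{35419 + \left(2 - 58\right)} = \sqrt{35419 - 56} = \sqrt{35363}$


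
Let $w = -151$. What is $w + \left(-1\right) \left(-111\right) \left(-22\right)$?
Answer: $-2593$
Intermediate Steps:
$w + \left(-1\right) \left(-111\right) \left(-22\right) = -151 + \left(-1\right) \left(-111\right) \left(-22\right) = -151 + 111 \left(-22\right) = -151 - 2442 = -2593$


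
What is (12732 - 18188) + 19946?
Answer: 14490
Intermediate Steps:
(12732 - 18188) + 19946 = -5456 + 19946 = 14490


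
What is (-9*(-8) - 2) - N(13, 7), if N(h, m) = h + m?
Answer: 50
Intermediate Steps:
(-9*(-8) - 2) - N(13, 7) = (-9*(-8) - 2) - (13 + 7) = (72 - 2) - 1*20 = 70 - 20 = 50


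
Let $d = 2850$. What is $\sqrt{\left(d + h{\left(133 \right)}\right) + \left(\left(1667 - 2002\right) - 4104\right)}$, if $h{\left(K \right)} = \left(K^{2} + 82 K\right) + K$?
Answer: $\sqrt{27139} \approx 164.74$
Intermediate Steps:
$h{\left(K \right)} = K^{2} + 83 K$
$\sqrt{\left(d + h{\left(133 \right)}\right) + \left(\left(1667 - 2002\right) - 4104\right)} = \sqrt{\left(2850 + 133 \left(83 + 133\right)\right) + \left(\left(1667 - 2002\right) - 4104\right)} = \sqrt{\left(2850 + 133 \cdot 216\right) - 4439} = \sqrt{\left(2850 + 28728\right) - 4439} = \sqrt{31578 - 4439} = \sqrt{27139}$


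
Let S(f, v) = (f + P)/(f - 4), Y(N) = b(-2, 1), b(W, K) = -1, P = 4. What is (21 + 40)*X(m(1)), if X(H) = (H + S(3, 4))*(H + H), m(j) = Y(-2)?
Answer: 976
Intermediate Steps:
Y(N) = -1
S(f, v) = (4 + f)/(-4 + f) (S(f, v) = (f + 4)/(f - 4) = (4 + f)/(-4 + f))
m(j) = -1
X(H) = 2*H*(-7 + H) (X(H) = (H + (4 + 3)/(-4 + 3))*(H + H) = (H + 7/(-1))*(2*H) = (H - 1*7)*(2*H) = (H - 7)*(2*H) = (-7 + H)*(2*H) = 2*H*(-7 + H))
(21 + 40)*X(m(1)) = (21 + 40)*(2*(-1)*(-7 - 1)) = 61*(2*(-1)*(-8)) = 61*16 = 976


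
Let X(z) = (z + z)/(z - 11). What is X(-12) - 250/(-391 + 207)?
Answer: 221/92 ≈ 2.4022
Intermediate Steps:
X(z) = 2*z/(-11 + z) (X(z) = (2*z)/(-11 + z) = 2*z/(-11 + z))
X(-12) - 250/(-391 + 207) = 2*(-12)/(-11 - 12) - 250/(-391 + 207) = 2*(-12)/(-23) - 250/(-184) = 2*(-12)*(-1/23) - 1/184*(-250) = 24/23 + 125/92 = 221/92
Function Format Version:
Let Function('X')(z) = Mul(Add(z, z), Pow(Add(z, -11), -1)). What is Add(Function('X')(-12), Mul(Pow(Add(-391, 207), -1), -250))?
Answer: Rational(221, 92) ≈ 2.4022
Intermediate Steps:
Function('X')(z) = Mul(2, z, Pow(Add(-11, z), -1)) (Function('X')(z) = Mul(Mul(2, z), Pow(Add(-11, z), -1)) = Mul(2, z, Pow(Add(-11, z), -1)))
Add(Function('X')(-12), Mul(Pow(Add(-391, 207), -1), -250)) = Add(Mul(2, -12, Pow(Add(-11, -12), -1)), Mul(Pow(Add(-391, 207), -1), -250)) = Add(Mul(2, -12, Pow(-23, -1)), Mul(Pow(-184, -1), -250)) = Add(Mul(2, -12, Rational(-1, 23)), Mul(Rational(-1, 184), -250)) = Add(Rational(24, 23), Rational(125, 92)) = Rational(221, 92)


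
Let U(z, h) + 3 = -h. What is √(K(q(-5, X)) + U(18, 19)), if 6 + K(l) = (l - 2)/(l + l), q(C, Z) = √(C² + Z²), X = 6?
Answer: √(-409310 - 244*√61)/122 ≈ 5.2562*I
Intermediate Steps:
U(z, h) = -3 - h
K(l) = -6 + (-2 + l)/(2*l) (K(l) = -6 + (l - 2)/(l + l) = -6 + (-2 + l)/((2*l)) = -6 + (-2 + l)*(1/(2*l)) = -6 + (-2 + l)/(2*l))
√(K(q(-5, X)) + U(18, 19)) = √((-11/2 - 1/(√((-5)² + 6²))) + (-3 - 1*19)) = √((-11/2 - 1/(√(25 + 36))) + (-3 - 19)) = √((-11/2 - 1/(√61)) - 22) = √((-11/2 - √61/61) - 22) = √(-55/2 - √61/61)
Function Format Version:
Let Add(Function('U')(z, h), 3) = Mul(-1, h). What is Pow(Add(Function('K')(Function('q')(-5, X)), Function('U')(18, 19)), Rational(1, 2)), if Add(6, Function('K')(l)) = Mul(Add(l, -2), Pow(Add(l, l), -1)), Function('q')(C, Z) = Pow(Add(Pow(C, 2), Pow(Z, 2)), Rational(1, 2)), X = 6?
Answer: Mul(Rational(1, 122), Pow(Add(-409310, Mul(-244, Pow(61, Rational(1, 2)))), Rational(1, 2))) ≈ Mul(5.2562, I)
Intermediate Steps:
Function('U')(z, h) = Add(-3, Mul(-1, h))
Function('K')(l) = Add(-6, Mul(Rational(1, 2), Pow(l, -1), Add(-2, l))) (Function('K')(l) = Add(-6, Mul(Add(l, -2), Pow(Add(l, l), -1))) = Add(-6, Mul(Add(-2, l), Pow(Mul(2, l), -1))) = Add(-6, Mul(Add(-2, l), Mul(Rational(1, 2), Pow(l, -1)))) = Add(-6, Mul(Rational(1, 2), Pow(l, -1), Add(-2, l))))
Pow(Add(Function('K')(Function('q')(-5, X)), Function('U')(18, 19)), Rational(1, 2)) = Pow(Add(Add(Rational(-11, 2), Mul(-1, Pow(Pow(Add(Pow(-5, 2), Pow(6, 2)), Rational(1, 2)), -1))), Add(-3, Mul(-1, 19))), Rational(1, 2)) = Pow(Add(Add(Rational(-11, 2), Mul(-1, Pow(Pow(Add(25, 36), Rational(1, 2)), -1))), Add(-3, -19)), Rational(1, 2)) = Pow(Add(Add(Rational(-11, 2), Mul(-1, Pow(Pow(61, Rational(1, 2)), -1))), -22), Rational(1, 2)) = Pow(Add(Add(Rational(-11, 2), Mul(-1, Mul(Rational(1, 61), Pow(61, Rational(1, 2))))), -22), Rational(1, 2)) = Pow(Add(Add(Rational(-11, 2), Mul(Rational(-1, 61), Pow(61, Rational(1, 2)))), -22), Rational(1, 2)) = Pow(Add(Rational(-55, 2), Mul(Rational(-1, 61), Pow(61, Rational(1, 2)))), Rational(1, 2))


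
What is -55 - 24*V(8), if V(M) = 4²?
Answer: -439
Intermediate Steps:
V(M) = 16
-55 - 24*V(8) = -55 - 24*16 = -55 - 384 = -439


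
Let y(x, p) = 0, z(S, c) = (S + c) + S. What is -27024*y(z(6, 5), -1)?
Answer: 0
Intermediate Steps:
z(S, c) = c + 2*S
-27024*y(z(6, 5), -1) = -27024*0 = 0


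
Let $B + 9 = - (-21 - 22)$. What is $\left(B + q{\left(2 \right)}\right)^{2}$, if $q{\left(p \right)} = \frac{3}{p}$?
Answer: $\frac{5041}{4} \approx 1260.3$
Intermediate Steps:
$B = 34$ ($B = -9 - \left(-21 - 22\right) = -9 - -43 = -9 + 43 = 34$)
$\left(B + q{\left(2 \right)}\right)^{2} = \left(34 + \frac{3}{2}\right)^{2} = \left(\frac{71}{2}\right)^{2} = \frac{5041}{4}$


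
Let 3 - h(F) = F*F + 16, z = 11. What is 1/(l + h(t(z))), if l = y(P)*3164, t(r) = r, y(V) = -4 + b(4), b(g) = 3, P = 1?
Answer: -1/3298 ≈ -0.00030321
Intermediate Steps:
y(V) = -1 (y(V) = -4 + 3 = -1)
h(F) = -13 - F² (h(F) = 3 - (F*F + 16) = 3 - (F² + 16) = 3 - (16 + F²) = 3 + (-16 - F²) = -13 - F²)
l = -3164 (l = -1*3164 = -3164)
1/(l + h(t(z))) = 1/(-3164 + (-13 - 1*11²)) = 1/(-3164 + (-13 - 1*121)) = 1/(-3164 + (-13 - 121)) = 1/(-3164 - 134) = 1/(-3298) = -1/3298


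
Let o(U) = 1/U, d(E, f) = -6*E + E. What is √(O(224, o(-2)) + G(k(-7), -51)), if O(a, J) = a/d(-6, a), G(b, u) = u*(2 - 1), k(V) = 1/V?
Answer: I*√9795/15 ≈ 6.598*I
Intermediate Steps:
d(E, f) = -5*E
G(b, u) = u (G(b, u) = u*1 = u)
O(a, J) = a/30 (O(a, J) = a/((-5*(-6))) = a/30)
√(O(224, o(-2)) + G(k(-7), -51)) = √((1/30)*224 - 51) = √(112/15 - 51) = √(-653/15) = I*√9795/15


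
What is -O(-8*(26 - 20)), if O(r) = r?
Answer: 48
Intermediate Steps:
-O(-8*(26 - 20)) = -(-8)*(26 - 20) = -(-8)*6 = -1*(-48) = 48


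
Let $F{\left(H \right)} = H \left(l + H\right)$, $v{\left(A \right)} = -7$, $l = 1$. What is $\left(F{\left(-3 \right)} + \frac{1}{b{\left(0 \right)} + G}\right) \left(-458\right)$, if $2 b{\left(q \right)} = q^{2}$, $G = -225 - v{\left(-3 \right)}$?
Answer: $- \frac{299303}{109} \approx -2745.9$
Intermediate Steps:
$G = -218$ ($G = -225 - -7 = -225 + 7 = -218$)
$b{\left(q \right)} = \frac{q^{2}}{2}$
$F{\left(H \right)} = H \left(1 + H\right)$
$\left(F{\left(-3 \right)} + \frac{1}{b{\left(0 \right)} + G}\right) \left(-458\right) = \left(- 3 \left(1 - 3\right) + \frac{1}{\frac{0^{2}}{2} - 218}\right) \left(-458\right) = \left(\left(-3\right) \left(-2\right) + \frac{1}{\frac{1}{2} \cdot 0 - 218}\right) \left(-458\right) = \left(6 + \frac{1}{0 - 218}\right) \left(-458\right) = \left(6 + \frac{1}{-218}\right) \left(-458\right) = \left(6 - \frac{1}{218}\right) \left(-458\right) = \frac{1307}{218} \left(-458\right) = - \frac{299303}{109}$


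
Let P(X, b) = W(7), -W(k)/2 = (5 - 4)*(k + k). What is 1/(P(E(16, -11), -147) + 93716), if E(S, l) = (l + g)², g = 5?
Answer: 1/93688 ≈ 1.0674e-5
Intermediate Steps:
W(k) = -4*k (W(k) = -2*(5 - 4)*(k + k) = -2*2*k = -4*k)
E(S, l) = (5 + l)² (E(S, l) = (l + 5)² = (5 + l)²)
P(X, b) = -28 (P(X, b) = -4*7 = -28)
1/(P(E(16, -11), -147) + 93716) = 1/(-28 + 93716) = 1/93688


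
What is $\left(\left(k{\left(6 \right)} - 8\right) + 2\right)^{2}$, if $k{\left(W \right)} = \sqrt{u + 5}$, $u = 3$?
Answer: $44 - 24 \sqrt{2} \approx 10.059$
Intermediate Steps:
$k{\left(W \right)} = 2 \sqrt{2}$ ($k{\left(W \right)} = \sqrt{3 + 5} = \sqrt{8} = 2 \sqrt{2}$)
$\left(\left(k{\left(6 \right)} - 8\right) + 2\right)^{2} = \left(\left(2 \sqrt{2} - 8\right) + 2\right)^{2} = \left(\left(-8 + 2 \sqrt{2}\right) + 2\right)^{2} = \left(-6 + 2 \sqrt{2}\right)^{2}$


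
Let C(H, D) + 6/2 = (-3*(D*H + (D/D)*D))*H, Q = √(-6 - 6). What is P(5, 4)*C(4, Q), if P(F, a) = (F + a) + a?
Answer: -39 - 1560*I*√3 ≈ -39.0 - 2702.0*I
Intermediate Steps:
P(F, a) = F + 2*a
Q = 2*I*√3 (Q = √(-12) = 2*I*√3 ≈ 3.4641*I)
C(H, D) = -3 + H*(-3*D - 3*D*H) (C(H, D) = -3 + (-3*(D*H + (D/D)*D))*H = -3 + (-3*(D*H + 1*D))*H = -3 + (-3*(D*H + D))*H = -3 + (-3*(D + D*H))*H = -3 + (-3*D - 3*D*H)*H = -3 + H*(-3*D - 3*D*H))
P(5, 4)*C(4, Q) = (5 + 2*4)*(-3 - 3*2*I*√3*4 - 3*2*I*√3*4²) = (5 + 8)*(-3 - 24*I*√3 - 3*2*I*√3*16) = 13*(-3 - 24*I*√3 - 96*I*√3) = 13*(-3 - 120*I*√3) = -39 - 1560*I*√3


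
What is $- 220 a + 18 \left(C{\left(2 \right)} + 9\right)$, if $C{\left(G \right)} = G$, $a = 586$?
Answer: $-128722$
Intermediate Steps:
$- 220 a + 18 \left(C{\left(2 \right)} + 9\right) = \left(-220\right) 586 + 18 \left(2 + 9\right) = -128920 + 18 \cdot 11 = -128920 + 198 = -128722$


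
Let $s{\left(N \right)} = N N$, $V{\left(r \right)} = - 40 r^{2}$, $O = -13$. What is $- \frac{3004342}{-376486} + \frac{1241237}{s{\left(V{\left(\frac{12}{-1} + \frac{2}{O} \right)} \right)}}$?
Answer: $\frac{136774659941763741}{17063750045516800} \approx 8.0155$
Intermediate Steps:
$s{\left(N \right)} = N^{2}$
$- \frac{3004342}{-376486} + \frac{1241237}{s{\left(V{\left(\frac{12}{-1} + \frac{2}{O} \right)} \right)}} = - \frac{3004342}{-376486} + \frac{1241237}{\left(- 40 \left(\frac{12}{-1} + \frac{2}{-13}\right)^{2}\right)^{2}} = \left(-3004342\right) \left(- \frac{1}{376486}\right) + \frac{1241237}{\left(- 40 \left(12 \left(-1\right) + 2 \left(- \frac{1}{13}\right)\right)^{2}\right)^{2}} = \frac{136561}{17113} + \frac{1241237}{\left(- 40 \left(-12 - \frac{2}{13}\right)^{2}\right)^{2}} = \frac{136561}{17113} + \frac{1241237}{\left(- 40 \left(- \frac{158}{13}\right)^{2}\right)^{2}} = \frac{136561}{17113} + \frac{1241237}{\left(\left(-40\right) \frac{24964}{169}\right)^{2}} = \frac{136561}{17113} + \frac{1241237}{\left(- \frac{998560}{169}\right)^{2}} = \frac{136561}{17113} + \frac{1241237}{\frac{997122073600}{28561}} = \frac{136561}{17113} + 1241237 \cdot \frac{28561}{997122073600} = \frac{136561}{17113} + \frac{35450969957}{997122073600} = \frac{136774659941763741}{17063750045516800}$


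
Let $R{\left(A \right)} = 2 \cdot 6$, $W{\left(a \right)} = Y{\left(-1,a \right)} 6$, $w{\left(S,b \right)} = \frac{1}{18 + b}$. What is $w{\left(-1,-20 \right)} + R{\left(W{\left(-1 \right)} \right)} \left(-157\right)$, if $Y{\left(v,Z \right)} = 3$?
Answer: $- \frac{3769}{2} \approx -1884.5$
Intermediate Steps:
$W{\left(a \right)} = 18$ ($W{\left(a \right)} = 3 \cdot 6 = 18$)
$R{\left(A \right)} = 12$
$w{\left(-1,-20 \right)} + R{\left(W{\left(-1 \right)} \right)} \left(-157\right) = \frac{1}{18 - 20} + 12 \left(-157\right) = \frac{1}{-2} - 1884 = - \frac{1}{2} - 1884 = - \frac{3769}{2}$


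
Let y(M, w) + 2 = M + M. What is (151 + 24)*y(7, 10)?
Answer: 2100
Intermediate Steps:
y(M, w) = -2 + 2*M (y(M, w) = -2 + (M + M) = -2 + 2*M)
(151 + 24)*y(7, 10) = (151 + 24)*(-2 + 2*7) = 175*(-2 + 14) = 175*12 = 2100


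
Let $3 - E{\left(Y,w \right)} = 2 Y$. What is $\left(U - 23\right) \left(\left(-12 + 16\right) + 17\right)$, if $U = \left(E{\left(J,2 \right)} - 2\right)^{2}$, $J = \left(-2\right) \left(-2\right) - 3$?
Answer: $-462$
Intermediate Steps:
$J = 1$ ($J = 4 - 3 = 1$)
$E{\left(Y,w \right)} = 3 - 2 Y$
$U = 1$ ($U = \left(\left(3 - 2\right) - 2\right)^{2} = \left(1 - 2\right)^{2} = \left(-1\right)^{2} = 1$)
$\left(U - 23\right) \left(\left(-12 + 16\right) + 17\right) = \left(1 - 23\right) \left(\left(-12 + 16\right) + 17\right) = - 22 \left(4 + 17\right) = \left(-22\right) 21 = -462$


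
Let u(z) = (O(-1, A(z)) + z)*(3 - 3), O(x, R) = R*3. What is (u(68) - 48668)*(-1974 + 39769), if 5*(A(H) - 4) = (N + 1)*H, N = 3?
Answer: -1839407060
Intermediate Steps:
A(H) = 4 + 4*H/5 (A(H) = 4 + ((3 + 1)*H)/5 = 4 + (4*H)/5 = 4 + 4*H/5)
O(x, R) = 3*R
u(z) = 0 (u(z) = (3*(4 + 4*z/5) + z)*(3 - 3) = ((12 + 12*z/5) + z)*0 = (12 + 17*z/5)*0 = 0)
(u(68) - 48668)*(-1974 + 39769) = (0 - 48668)*(-1974 + 39769) = -48668*37795 = -1839407060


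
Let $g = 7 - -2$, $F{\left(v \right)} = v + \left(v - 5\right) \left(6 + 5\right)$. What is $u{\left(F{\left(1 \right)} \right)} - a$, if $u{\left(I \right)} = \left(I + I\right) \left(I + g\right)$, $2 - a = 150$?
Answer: $3072$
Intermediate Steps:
$a = -148$ ($a = 2 - 150 = -148$)
$F{\left(v \right)} = -55 + 12 v$ ($F{\left(v \right)} = v + \left(-5 + v\right) 11 = v + \left(-55 + 11 v\right) = -55 + 12 v$)
$g = 9$ ($g = 7 + 2 = 9$)
$u{\left(I \right)} = 2 I \left(9 + I\right)$ ($u{\left(I \right)} = \left(I + I\right) \left(I + 9\right) = 2 I \left(9 + I\right)$)
$u{\left(F{\left(1 \right)} \right)} - a = 2 \left(-55 + 12 \cdot 1\right) \left(9 + \left(-55 + 12 \cdot 1\right)\right) - -148 = 2 \left(-55 + 12\right) \left(9 + \left(-55 + 12\right)\right) + 148 = 2 \left(-43\right) \left(9 - 43\right) + 148 = 2 \left(-43\right) \left(-34\right) + 148 = 2924 + 148 = 3072$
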